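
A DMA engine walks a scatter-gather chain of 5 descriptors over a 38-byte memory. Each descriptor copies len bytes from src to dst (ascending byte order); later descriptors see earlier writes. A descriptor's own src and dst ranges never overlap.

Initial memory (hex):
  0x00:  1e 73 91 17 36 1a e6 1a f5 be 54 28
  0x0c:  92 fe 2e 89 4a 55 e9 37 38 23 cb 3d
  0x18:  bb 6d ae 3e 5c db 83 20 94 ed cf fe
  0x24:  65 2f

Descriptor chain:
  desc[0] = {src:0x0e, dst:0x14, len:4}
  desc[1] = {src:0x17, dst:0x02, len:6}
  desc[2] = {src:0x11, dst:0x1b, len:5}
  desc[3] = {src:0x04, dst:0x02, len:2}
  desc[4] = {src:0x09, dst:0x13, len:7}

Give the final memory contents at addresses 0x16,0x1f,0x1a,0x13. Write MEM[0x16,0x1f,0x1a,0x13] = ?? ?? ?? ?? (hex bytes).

  after D0: wrote 4B at 0x14 = 2e894a55
  after D1: wrote 6B at 0x02 = 55bb6dae3e5c
  after D2: wrote 5B at 0x1b = 55e9372e89
  after D3: wrote 2B at 0x02 = 6dae
  after D4: wrote 7B at 0x13 = be542892fe2e89
query mem[0x16]=0x92, mem[0x1f]=0x89, mem[0x1a]=0xae, mem[0x13]=0xbe

MEM[0x16,0x1f,0x1a,0x13] = 92 89 ae be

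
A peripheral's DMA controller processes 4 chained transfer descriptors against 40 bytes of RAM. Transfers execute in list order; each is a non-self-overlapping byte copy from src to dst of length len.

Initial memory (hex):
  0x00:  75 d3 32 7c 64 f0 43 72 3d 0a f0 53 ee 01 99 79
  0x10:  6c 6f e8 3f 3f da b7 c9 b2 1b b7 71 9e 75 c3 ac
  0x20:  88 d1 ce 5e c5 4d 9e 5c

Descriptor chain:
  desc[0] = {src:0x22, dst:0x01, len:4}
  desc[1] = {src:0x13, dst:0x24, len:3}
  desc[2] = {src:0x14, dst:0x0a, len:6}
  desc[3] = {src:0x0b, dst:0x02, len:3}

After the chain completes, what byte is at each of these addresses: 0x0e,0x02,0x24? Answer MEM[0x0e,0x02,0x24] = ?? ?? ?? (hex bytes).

MEM[0x0e,0x02,0x24] = b2 da 3f

D0: mem[0x01..0x04] <- [ce 5e c5 4d]
D1: mem[0x24..0x26] <- [3f 3f da]
D2: mem[0x0a..0x0f] <- [3f da b7 c9 b2 1b]
D3: mem[0x02..0x04] <- [da b7 c9]
query mem[0x0e]=0xb2, mem[0x02]=0xda, mem[0x24]=0x3f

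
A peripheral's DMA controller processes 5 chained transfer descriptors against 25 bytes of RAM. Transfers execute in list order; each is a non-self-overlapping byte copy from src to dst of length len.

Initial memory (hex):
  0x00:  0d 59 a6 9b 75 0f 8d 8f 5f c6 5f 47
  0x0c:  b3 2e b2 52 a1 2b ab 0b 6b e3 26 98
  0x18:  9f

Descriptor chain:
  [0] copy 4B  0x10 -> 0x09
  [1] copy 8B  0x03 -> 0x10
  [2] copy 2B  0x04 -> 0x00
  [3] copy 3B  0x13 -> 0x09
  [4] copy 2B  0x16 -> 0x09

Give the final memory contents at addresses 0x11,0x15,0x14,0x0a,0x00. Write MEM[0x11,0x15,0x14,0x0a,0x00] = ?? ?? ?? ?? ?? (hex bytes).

MEM[0x11,0x15,0x14,0x0a,0x00] = 75 5f 8f 2b 75

[0] 0x10->0x09 len=4 : a1 2b ab 0b
[1] 0x03->0x10 len=8 : 9b 75 0f 8d 8f 5f a1 2b
[2] 0x04->0x00 len=2 : 75 0f
[3] 0x13->0x09 len=3 : 8d 8f 5f
[4] 0x16->0x09 len=2 : a1 2b
query mem[0x11]=0x75, mem[0x15]=0x5f, mem[0x14]=0x8f, mem[0x0a]=0x2b, mem[0x00]=0x75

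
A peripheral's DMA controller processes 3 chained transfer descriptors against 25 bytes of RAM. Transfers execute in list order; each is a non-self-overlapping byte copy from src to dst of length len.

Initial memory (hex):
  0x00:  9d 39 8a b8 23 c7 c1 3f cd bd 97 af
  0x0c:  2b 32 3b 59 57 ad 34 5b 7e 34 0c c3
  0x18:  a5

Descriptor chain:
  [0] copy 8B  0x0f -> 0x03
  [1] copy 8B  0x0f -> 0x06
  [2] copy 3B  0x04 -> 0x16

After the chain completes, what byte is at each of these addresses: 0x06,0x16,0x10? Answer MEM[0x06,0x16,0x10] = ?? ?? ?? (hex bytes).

  after D0: wrote 8B at 0x03 = 5957ad345b7e340c
  after D1: wrote 8B at 0x06 = 5957ad345b7e340c
  after D2: wrote 3B at 0x16 = 57ad59
query mem[0x06]=0x59, mem[0x16]=0x57, mem[0x10]=0x57

MEM[0x06,0x16,0x10] = 59 57 57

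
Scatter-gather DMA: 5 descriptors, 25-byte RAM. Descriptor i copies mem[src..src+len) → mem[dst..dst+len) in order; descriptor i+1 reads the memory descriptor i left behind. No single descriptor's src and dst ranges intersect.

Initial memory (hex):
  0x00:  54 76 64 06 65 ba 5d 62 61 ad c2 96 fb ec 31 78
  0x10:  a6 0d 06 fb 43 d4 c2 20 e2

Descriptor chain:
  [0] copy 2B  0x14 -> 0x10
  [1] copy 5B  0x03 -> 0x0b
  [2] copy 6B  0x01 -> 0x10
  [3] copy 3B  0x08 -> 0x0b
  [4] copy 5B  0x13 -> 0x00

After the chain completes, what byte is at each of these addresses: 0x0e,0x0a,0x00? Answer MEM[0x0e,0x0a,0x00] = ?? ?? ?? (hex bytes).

D0: mem[0x10..0x11] <- [43 d4]
D1: mem[0x0b..0x0f] <- [06 65 ba 5d 62]
D2: mem[0x10..0x15] <- [76 64 06 65 ba 5d]
D3: mem[0x0b..0x0d] <- [61 ad c2]
D4: mem[0x00..0x04] <- [65 ba 5d c2 20]
query mem[0x0e]=0x5d, mem[0x0a]=0xc2, mem[0x00]=0x65

MEM[0x0e,0x0a,0x00] = 5d c2 65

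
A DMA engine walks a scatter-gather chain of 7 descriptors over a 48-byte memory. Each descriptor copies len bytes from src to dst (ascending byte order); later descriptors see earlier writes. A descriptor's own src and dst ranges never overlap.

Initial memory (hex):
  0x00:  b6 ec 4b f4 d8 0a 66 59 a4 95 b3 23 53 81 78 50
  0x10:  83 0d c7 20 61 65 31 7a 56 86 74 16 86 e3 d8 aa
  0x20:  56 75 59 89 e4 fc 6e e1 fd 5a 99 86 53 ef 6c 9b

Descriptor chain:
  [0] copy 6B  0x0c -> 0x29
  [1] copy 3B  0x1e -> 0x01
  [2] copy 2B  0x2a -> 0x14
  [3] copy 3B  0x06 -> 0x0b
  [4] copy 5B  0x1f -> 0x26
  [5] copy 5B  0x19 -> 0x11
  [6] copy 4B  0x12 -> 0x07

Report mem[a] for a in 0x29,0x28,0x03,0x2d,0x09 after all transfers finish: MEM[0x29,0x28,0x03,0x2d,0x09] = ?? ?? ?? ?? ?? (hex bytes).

#0 dst[0x29+6] := {0x53,0x81,0x78,0x50,0x83,0x0d}
#1 dst[0x01+3] := {0xd8,0xaa,0x56}
#2 dst[0x14+2] := {0x81,0x78}
#3 dst[0x0b+3] := {0x66,0x59,0xa4}
#4 dst[0x26+5] := {0xaa,0x56,0x75,0x59,0x89}
#5 dst[0x11+5] := {0x86,0x74,0x16,0x86,0xe3}
#6 dst[0x07+4] := {0x74,0x16,0x86,0xe3}
query mem[0x29]=0x59, mem[0x28]=0x75, mem[0x03]=0x56, mem[0x2d]=0x83, mem[0x09]=0x86

MEM[0x29,0x28,0x03,0x2d,0x09] = 59 75 56 83 86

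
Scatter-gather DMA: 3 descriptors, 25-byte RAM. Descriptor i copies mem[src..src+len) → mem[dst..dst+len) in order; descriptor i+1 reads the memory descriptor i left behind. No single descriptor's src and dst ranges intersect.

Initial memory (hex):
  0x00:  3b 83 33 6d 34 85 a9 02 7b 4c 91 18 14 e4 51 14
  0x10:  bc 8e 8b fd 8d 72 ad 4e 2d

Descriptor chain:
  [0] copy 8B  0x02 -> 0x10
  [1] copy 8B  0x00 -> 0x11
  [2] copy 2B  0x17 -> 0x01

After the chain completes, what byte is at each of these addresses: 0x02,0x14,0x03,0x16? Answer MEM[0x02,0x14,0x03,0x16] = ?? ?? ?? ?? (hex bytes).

D0: mem[0x10..0x17] <- [33 6d 34 85 a9 02 7b 4c]
D1: mem[0x11..0x18] <- [3b 83 33 6d 34 85 a9 02]
D2: mem[0x01..0x02] <- [a9 02]
query mem[0x02]=0x02, mem[0x14]=0x6d, mem[0x03]=0x6d, mem[0x16]=0x85

MEM[0x02,0x14,0x03,0x16] = 02 6d 6d 85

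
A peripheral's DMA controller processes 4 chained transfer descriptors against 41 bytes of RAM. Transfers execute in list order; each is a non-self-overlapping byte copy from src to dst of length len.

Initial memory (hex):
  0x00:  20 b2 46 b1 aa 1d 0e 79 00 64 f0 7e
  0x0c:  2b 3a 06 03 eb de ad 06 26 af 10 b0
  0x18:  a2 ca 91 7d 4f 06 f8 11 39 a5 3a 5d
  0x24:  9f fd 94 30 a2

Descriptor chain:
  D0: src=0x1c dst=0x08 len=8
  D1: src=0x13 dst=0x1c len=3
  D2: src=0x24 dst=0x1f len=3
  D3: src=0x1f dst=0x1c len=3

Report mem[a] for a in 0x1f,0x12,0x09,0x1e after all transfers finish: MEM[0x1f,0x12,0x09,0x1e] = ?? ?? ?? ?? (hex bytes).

MEM[0x1f,0x12,0x09,0x1e] = 9f ad 06 94

#0 dst[0x08+8] := {0x4f,0x06,0xf8,0x11,0x39,0xa5,0x3a,0x5d}
#1 dst[0x1c+3] := {0x06,0x26,0xaf}
#2 dst[0x1f+3] := {0x9f,0xfd,0x94}
#3 dst[0x1c+3] := {0x9f,0xfd,0x94}
query mem[0x1f]=0x9f, mem[0x12]=0xad, mem[0x09]=0x06, mem[0x1e]=0x94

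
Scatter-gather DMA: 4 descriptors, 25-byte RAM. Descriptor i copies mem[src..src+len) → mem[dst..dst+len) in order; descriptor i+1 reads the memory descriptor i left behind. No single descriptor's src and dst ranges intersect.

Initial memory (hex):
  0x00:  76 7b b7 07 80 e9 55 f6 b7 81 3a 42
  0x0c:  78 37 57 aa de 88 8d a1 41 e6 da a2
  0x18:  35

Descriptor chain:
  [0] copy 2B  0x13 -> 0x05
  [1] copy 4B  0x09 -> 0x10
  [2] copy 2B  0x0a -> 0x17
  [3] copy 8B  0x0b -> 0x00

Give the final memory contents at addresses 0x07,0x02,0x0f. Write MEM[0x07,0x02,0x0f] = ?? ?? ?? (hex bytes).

MEM[0x07,0x02,0x0f] = 42 37 aa

#0 dst[0x05+2] := {0xa1,0x41}
#1 dst[0x10+4] := {0x81,0x3a,0x42,0x78}
#2 dst[0x17+2] := {0x3a,0x42}
#3 dst[0x00+8] := {0x42,0x78,0x37,0x57,0xaa,0x81,0x3a,0x42}
query mem[0x07]=0x42, mem[0x02]=0x37, mem[0x0f]=0xaa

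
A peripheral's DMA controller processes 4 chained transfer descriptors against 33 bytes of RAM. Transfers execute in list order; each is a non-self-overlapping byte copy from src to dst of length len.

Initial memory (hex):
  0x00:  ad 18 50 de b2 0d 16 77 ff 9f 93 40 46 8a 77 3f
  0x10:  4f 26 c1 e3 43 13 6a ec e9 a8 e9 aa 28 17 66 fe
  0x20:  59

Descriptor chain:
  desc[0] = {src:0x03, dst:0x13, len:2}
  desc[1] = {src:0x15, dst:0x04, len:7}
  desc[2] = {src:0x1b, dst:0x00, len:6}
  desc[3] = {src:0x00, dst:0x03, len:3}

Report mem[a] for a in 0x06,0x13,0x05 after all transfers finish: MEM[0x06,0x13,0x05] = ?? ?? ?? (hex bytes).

MEM[0x06,0x13,0x05] = ec de 17

#0 dst[0x13+2] := {0xde,0xb2}
#1 dst[0x04+7] := {0x13,0x6a,0xec,0xe9,0xa8,0xe9,0xaa}
#2 dst[0x00+6] := {0xaa,0x28,0x17,0x66,0xfe,0x59}
#3 dst[0x03+3] := {0xaa,0x28,0x17}
query mem[0x06]=0xec, mem[0x13]=0xde, mem[0x05]=0x17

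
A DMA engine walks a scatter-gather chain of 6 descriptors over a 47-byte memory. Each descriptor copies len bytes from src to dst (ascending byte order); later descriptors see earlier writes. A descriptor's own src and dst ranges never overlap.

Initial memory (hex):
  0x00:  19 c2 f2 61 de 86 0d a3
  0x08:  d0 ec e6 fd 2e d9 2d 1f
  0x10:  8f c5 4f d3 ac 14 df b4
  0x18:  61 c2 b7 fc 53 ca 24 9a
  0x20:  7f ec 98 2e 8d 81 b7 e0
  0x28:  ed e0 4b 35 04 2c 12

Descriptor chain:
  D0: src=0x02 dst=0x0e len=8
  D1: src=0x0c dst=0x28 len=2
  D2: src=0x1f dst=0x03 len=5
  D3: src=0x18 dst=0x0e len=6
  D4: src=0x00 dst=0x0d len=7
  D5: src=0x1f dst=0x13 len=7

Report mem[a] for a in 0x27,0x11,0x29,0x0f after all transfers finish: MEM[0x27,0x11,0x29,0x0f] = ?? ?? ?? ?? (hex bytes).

[0] 0x02->0x0e len=8 : f2 61 de 86 0d a3 d0 ec
[1] 0x0c->0x28 len=2 : 2e d9
[2] 0x1f->0x03 len=5 : 9a 7f ec 98 2e
[3] 0x18->0x0e len=6 : 61 c2 b7 fc 53 ca
[4] 0x00->0x0d len=7 : 19 c2 f2 9a 7f ec 98
[5] 0x1f->0x13 len=7 : 9a 7f ec 98 2e 8d 81
query mem[0x27]=0xe0, mem[0x11]=0x7f, mem[0x29]=0xd9, mem[0x0f]=0xf2

MEM[0x27,0x11,0x29,0x0f] = e0 7f d9 f2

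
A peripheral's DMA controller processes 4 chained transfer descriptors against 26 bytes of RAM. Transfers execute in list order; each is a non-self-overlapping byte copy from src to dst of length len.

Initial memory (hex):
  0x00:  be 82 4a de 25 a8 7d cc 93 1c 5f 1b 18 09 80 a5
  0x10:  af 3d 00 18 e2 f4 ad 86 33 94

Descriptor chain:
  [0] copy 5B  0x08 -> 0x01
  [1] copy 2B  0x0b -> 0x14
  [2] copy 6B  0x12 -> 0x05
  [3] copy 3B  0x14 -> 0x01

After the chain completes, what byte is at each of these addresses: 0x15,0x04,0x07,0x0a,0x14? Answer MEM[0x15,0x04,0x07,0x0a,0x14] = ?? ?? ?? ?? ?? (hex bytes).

  after D0: wrote 5B at 0x01 = 931c5f1b18
  after D1: wrote 2B at 0x14 = 1b18
  after D2: wrote 6B at 0x05 = 00181b18ad86
  after D3: wrote 3B at 0x01 = 1b18ad
query mem[0x15]=0x18, mem[0x04]=0x1b, mem[0x07]=0x1b, mem[0x0a]=0x86, mem[0x14]=0x1b

MEM[0x15,0x04,0x07,0x0a,0x14] = 18 1b 1b 86 1b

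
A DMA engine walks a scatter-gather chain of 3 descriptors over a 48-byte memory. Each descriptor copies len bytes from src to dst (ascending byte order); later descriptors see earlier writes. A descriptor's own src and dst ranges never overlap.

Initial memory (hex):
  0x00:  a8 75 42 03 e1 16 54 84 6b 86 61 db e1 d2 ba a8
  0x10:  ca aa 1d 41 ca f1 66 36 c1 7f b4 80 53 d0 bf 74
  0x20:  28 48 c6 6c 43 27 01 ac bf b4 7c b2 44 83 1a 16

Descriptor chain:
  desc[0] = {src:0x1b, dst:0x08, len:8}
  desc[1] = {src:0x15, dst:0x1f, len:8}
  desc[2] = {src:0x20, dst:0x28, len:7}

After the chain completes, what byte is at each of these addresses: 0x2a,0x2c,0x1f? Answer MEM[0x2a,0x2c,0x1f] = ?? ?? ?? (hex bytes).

#0 dst[0x08+8] := {0x80,0x53,0xd0,0xbf,0x74,0x28,0x48,0xc6}
#1 dst[0x1f+8] := {0xf1,0x66,0x36,0xc1,0x7f,0xb4,0x80,0x53}
#2 dst[0x28+7] := {0x66,0x36,0xc1,0x7f,0xb4,0x80,0x53}
query mem[0x2a]=0xc1, mem[0x2c]=0xb4, mem[0x1f]=0xf1

MEM[0x2a,0x2c,0x1f] = c1 b4 f1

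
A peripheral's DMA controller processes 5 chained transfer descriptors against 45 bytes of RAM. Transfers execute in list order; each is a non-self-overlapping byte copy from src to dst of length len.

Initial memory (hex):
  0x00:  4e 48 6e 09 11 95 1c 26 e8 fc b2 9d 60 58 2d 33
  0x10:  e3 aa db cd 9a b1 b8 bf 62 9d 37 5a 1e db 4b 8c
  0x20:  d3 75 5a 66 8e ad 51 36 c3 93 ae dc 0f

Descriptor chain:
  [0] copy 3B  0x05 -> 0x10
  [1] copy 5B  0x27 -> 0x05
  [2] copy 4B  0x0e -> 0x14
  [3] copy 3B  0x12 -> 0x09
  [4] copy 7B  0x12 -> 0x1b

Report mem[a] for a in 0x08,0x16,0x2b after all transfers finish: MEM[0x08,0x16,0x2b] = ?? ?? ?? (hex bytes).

MEM[0x08,0x16,0x2b] = ae 95 dc

  after D0: wrote 3B at 0x10 = 951c26
  after D1: wrote 5B at 0x05 = 36c393aedc
  after D2: wrote 4B at 0x14 = 2d33951c
  after D3: wrote 3B at 0x09 = 26cd2d
  after D4: wrote 7B at 0x1b = 26cd2d33951c62
query mem[0x08]=0xae, mem[0x16]=0x95, mem[0x2b]=0xdc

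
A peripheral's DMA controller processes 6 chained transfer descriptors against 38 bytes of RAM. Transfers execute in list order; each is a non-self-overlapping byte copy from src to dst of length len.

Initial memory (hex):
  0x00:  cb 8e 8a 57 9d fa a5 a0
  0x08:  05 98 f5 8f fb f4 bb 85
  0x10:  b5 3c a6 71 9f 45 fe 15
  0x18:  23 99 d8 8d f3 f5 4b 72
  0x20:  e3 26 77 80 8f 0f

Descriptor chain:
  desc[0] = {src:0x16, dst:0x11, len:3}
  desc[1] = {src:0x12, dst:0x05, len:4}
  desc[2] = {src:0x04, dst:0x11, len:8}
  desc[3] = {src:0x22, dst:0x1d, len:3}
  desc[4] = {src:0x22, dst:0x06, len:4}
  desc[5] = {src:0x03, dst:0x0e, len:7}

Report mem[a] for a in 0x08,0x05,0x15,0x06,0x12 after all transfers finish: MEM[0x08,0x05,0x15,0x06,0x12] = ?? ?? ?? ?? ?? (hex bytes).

#0 dst[0x11+3] := {0xfe,0x15,0x23}
#1 dst[0x05+4] := {0x15,0x23,0x9f,0x45}
#2 dst[0x11+8] := {0x9d,0x15,0x23,0x9f,0x45,0x98,0xf5,0x8f}
#3 dst[0x1d+3] := {0x77,0x80,0x8f}
#4 dst[0x06+4] := {0x77,0x80,0x8f,0x0f}
#5 dst[0x0e+7] := {0x57,0x9d,0x15,0x77,0x80,0x8f,0x0f}
query mem[0x08]=0x8f, mem[0x05]=0x15, mem[0x15]=0x45, mem[0x06]=0x77, mem[0x12]=0x80

MEM[0x08,0x05,0x15,0x06,0x12] = 8f 15 45 77 80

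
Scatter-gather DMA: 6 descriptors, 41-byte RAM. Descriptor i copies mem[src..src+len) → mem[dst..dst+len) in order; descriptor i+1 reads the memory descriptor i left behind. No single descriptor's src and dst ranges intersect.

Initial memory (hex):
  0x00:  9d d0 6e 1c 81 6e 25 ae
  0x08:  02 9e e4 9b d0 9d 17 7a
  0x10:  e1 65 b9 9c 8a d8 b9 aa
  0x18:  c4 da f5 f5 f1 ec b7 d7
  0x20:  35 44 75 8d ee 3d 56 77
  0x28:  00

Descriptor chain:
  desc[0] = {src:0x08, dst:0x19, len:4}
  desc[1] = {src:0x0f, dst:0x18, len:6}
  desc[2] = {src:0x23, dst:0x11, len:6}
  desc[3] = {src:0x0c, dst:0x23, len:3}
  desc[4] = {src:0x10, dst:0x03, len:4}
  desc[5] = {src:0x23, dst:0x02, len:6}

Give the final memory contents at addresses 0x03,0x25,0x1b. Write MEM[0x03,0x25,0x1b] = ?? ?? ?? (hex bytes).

MEM[0x03,0x25,0x1b] = 9d 17 b9

#0 dst[0x19+4] := {0x02,0x9e,0xe4,0x9b}
#1 dst[0x18+6] := {0x7a,0xe1,0x65,0xb9,0x9c,0x8a}
#2 dst[0x11+6] := {0x8d,0xee,0x3d,0x56,0x77,0x00}
#3 dst[0x23+3] := {0xd0,0x9d,0x17}
#4 dst[0x03+4] := {0xe1,0x8d,0xee,0x3d}
#5 dst[0x02+6] := {0xd0,0x9d,0x17,0x56,0x77,0x00}
query mem[0x03]=0x9d, mem[0x25]=0x17, mem[0x1b]=0xb9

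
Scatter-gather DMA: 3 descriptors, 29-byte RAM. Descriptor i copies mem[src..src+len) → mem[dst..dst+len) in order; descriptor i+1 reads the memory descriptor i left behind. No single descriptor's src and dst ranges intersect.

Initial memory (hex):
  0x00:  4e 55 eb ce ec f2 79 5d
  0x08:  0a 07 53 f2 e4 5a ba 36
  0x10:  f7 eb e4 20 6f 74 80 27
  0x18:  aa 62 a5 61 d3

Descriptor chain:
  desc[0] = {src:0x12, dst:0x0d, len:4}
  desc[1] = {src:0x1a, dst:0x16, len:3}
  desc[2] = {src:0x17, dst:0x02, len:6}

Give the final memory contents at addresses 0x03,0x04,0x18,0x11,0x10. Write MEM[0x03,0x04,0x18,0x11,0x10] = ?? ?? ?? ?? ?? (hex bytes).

MEM[0x03,0x04,0x18,0x11,0x10] = d3 62 d3 eb 74

#0 dst[0x0d+4] := {0xe4,0x20,0x6f,0x74}
#1 dst[0x16+3] := {0xa5,0x61,0xd3}
#2 dst[0x02+6] := {0x61,0xd3,0x62,0xa5,0x61,0xd3}
query mem[0x03]=0xd3, mem[0x04]=0x62, mem[0x18]=0xd3, mem[0x11]=0xeb, mem[0x10]=0x74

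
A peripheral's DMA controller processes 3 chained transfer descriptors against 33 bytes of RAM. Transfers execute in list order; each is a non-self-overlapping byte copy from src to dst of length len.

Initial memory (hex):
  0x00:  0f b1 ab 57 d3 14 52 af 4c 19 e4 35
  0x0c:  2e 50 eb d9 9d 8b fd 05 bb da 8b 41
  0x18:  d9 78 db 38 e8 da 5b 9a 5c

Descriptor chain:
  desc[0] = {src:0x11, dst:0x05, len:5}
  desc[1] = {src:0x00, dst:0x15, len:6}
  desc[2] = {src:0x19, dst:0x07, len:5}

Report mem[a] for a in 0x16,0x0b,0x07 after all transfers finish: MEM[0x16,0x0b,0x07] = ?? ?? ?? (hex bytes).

MEM[0x16,0x0b,0x07] = b1 da d3

#0 dst[0x05+5] := {0x8b,0xfd,0x05,0xbb,0xda}
#1 dst[0x15+6] := {0x0f,0xb1,0xab,0x57,0xd3,0x8b}
#2 dst[0x07+5] := {0xd3,0x8b,0x38,0xe8,0xda}
query mem[0x16]=0xb1, mem[0x0b]=0xda, mem[0x07]=0xd3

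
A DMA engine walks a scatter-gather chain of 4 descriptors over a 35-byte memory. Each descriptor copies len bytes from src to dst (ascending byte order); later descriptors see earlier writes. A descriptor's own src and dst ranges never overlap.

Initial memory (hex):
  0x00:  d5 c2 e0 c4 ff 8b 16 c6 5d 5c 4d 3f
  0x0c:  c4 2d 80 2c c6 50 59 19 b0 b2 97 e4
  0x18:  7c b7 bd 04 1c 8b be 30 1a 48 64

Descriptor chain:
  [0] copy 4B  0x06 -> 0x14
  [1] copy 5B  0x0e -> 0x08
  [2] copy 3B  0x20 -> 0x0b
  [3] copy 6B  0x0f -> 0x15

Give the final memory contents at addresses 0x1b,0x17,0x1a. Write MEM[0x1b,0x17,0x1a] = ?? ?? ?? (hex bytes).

  after D0: wrote 4B at 0x14 = 16c65d5c
  after D1: wrote 5B at 0x08 = 802cc65059
  after D2: wrote 3B at 0x0b = 1a4864
  after D3: wrote 6B at 0x15 = 2cc650591916
query mem[0x1b]=0x04, mem[0x17]=0x50, mem[0x1a]=0x16

MEM[0x1b,0x17,0x1a] = 04 50 16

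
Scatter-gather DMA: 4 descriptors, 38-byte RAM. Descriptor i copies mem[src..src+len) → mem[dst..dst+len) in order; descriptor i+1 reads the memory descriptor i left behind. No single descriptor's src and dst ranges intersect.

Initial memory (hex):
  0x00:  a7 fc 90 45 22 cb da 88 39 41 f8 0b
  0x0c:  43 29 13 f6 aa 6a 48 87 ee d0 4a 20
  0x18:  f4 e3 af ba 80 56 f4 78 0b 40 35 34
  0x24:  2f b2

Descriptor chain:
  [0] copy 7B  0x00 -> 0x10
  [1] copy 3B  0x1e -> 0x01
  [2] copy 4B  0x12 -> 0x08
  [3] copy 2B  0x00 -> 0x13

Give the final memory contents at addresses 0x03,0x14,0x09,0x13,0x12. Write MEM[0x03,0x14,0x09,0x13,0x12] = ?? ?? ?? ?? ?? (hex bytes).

#0 dst[0x10+7] := {0xa7,0xfc,0x90,0x45,0x22,0xcb,0xda}
#1 dst[0x01+3] := {0xf4,0x78,0x0b}
#2 dst[0x08+4] := {0x90,0x45,0x22,0xcb}
#3 dst[0x13+2] := {0xa7,0xf4}
query mem[0x03]=0x0b, mem[0x14]=0xf4, mem[0x09]=0x45, mem[0x13]=0xa7, mem[0x12]=0x90

MEM[0x03,0x14,0x09,0x13,0x12] = 0b f4 45 a7 90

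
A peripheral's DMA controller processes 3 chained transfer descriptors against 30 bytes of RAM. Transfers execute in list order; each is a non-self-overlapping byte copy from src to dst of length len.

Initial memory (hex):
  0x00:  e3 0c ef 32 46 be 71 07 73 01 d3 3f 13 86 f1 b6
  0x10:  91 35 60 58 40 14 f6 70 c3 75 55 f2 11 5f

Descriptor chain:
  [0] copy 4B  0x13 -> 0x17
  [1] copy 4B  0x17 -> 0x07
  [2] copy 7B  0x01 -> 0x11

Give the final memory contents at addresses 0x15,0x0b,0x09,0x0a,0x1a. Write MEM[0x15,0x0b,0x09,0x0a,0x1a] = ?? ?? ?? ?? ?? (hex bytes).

MEM[0x15,0x0b,0x09,0x0a,0x1a] = be 3f 14 f6 f6

D0: mem[0x17..0x1a] <- [58 40 14 f6]
D1: mem[0x07..0x0a] <- [58 40 14 f6]
D2: mem[0x11..0x17] <- [0c ef 32 46 be 71 58]
query mem[0x15]=0xbe, mem[0x0b]=0x3f, mem[0x09]=0x14, mem[0x0a]=0xf6, mem[0x1a]=0xf6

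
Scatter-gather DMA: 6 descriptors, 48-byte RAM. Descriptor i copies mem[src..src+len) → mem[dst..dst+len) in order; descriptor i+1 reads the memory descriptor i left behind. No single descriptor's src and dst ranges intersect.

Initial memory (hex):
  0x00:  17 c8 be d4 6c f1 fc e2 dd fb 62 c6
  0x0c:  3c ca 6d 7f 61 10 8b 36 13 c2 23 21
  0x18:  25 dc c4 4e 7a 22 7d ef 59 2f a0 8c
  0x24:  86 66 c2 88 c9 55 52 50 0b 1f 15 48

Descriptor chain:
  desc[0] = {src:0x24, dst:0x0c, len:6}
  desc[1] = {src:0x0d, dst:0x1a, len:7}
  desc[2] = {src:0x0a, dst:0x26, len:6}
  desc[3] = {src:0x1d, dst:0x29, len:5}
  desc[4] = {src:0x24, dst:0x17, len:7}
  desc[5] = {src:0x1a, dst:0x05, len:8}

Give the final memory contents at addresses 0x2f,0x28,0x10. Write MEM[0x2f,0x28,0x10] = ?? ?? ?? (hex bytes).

MEM[0x2f,0x28,0x10] = 48 86 c9

  after D0: wrote 6B at 0x0c = 8666c288c955
  after D1: wrote 7B at 0x1a = 66c288c9558b36
  after D2: wrote 6B at 0x26 = 62c68666c288
  after D3: wrote 5B at 0x29 = c9558b362f
  after D4: wrote 7B at 0x17 = 866662c686c955
  after D5: wrote 8B at 0x05 = c686c955558b362f
query mem[0x2f]=0x48, mem[0x28]=0x86, mem[0x10]=0xc9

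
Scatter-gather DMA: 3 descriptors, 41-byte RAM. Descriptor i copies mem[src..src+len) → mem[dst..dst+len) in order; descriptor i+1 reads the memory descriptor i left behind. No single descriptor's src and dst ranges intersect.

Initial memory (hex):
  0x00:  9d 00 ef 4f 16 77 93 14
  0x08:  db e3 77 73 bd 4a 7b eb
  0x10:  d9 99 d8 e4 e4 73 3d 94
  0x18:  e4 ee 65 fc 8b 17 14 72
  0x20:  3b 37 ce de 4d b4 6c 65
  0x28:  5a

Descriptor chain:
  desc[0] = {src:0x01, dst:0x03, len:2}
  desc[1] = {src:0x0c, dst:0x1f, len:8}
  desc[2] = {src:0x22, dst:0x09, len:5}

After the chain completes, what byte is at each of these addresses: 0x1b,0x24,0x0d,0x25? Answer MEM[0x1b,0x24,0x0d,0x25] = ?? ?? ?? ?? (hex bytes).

MEM[0x1b,0x24,0x0d,0x25] = fc 99 e4 d8

D0: mem[0x03..0x04] <- [00 ef]
D1: mem[0x1f..0x26] <- [bd 4a 7b eb d9 99 d8 e4]
D2: mem[0x09..0x0d] <- [eb d9 99 d8 e4]
query mem[0x1b]=0xfc, mem[0x24]=0x99, mem[0x0d]=0xe4, mem[0x25]=0xd8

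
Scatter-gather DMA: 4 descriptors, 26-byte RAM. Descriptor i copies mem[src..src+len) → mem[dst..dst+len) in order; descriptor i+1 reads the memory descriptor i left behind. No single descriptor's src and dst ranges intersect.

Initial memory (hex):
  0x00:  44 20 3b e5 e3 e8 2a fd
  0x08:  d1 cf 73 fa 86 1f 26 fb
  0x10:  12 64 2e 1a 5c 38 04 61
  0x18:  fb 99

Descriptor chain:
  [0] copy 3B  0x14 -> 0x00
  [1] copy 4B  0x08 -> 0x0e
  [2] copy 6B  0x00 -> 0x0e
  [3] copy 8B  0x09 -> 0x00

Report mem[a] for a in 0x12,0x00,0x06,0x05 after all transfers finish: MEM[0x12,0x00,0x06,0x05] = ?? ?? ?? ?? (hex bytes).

  after D0: wrote 3B at 0x00 = 5c3804
  after D1: wrote 4B at 0x0e = d1cf73fa
  after D2: wrote 6B at 0x0e = 5c3804e5e3e8
  after D3: wrote 8B at 0x00 = cf73fa861f5c3804
query mem[0x12]=0xe3, mem[0x00]=0xcf, mem[0x06]=0x38, mem[0x05]=0x5c

MEM[0x12,0x00,0x06,0x05] = e3 cf 38 5c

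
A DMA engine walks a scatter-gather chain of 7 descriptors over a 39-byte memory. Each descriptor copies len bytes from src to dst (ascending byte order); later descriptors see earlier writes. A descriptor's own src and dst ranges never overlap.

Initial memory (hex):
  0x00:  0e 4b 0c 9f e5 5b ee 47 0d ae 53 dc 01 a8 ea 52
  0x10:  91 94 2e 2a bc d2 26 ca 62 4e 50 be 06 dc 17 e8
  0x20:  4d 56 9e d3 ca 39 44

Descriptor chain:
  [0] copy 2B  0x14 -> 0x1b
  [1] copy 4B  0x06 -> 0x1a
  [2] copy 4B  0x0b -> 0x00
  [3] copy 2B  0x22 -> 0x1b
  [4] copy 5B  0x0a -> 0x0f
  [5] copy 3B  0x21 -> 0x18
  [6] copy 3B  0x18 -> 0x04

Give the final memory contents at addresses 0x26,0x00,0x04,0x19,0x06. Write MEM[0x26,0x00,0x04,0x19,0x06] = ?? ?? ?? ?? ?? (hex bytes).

[0] 0x14->0x1b len=2 : bc d2
[1] 0x06->0x1a len=4 : ee 47 0d ae
[2] 0x0b->0x00 len=4 : dc 01 a8 ea
[3] 0x22->0x1b len=2 : 9e d3
[4] 0x0a->0x0f len=5 : 53 dc 01 a8 ea
[5] 0x21->0x18 len=3 : 56 9e d3
[6] 0x18->0x04 len=3 : 56 9e d3
query mem[0x26]=0x44, mem[0x00]=0xdc, mem[0x04]=0x56, mem[0x19]=0x9e, mem[0x06]=0xd3

MEM[0x26,0x00,0x04,0x19,0x06] = 44 dc 56 9e d3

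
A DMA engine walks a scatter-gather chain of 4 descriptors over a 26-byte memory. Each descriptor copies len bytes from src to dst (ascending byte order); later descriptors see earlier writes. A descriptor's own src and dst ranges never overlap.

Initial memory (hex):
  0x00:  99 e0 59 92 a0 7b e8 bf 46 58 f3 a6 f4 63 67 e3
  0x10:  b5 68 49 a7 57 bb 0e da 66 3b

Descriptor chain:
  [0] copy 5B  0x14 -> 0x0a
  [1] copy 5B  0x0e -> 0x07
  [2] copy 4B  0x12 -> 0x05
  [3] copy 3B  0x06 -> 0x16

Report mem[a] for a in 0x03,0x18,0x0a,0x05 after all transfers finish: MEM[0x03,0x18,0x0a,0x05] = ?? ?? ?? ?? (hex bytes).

D0: mem[0x0a..0x0e] <- [57 bb 0e da 66]
D1: mem[0x07..0x0b] <- [66 e3 b5 68 49]
D2: mem[0x05..0x08] <- [49 a7 57 bb]
D3: mem[0x16..0x18] <- [a7 57 bb]
query mem[0x03]=0x92, mem[0x18]=0xbb, mem[0x0a]=0x68, mem[0x05]=0x49

MEM[0x03,0x18,0x0a,0x05] = 92 bb 68 49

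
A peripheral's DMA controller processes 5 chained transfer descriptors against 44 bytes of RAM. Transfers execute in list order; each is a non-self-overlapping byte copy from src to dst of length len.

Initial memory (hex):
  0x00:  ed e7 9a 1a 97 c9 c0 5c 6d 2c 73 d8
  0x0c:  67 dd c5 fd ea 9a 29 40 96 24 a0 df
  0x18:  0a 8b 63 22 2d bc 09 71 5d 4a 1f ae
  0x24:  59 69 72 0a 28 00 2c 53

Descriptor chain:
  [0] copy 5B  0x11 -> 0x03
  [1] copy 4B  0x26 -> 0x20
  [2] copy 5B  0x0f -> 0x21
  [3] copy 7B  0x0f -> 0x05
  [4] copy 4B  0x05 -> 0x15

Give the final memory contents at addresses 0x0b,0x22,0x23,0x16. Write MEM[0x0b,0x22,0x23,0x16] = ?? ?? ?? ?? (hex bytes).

MEM[0x0b,0x22,0x23,0x16] = 24 ea 9a ea

D0: mem[0x03..0x07] <- [9a 29 40 96 24]
D1: mem[0x20..0x23] <- [72 0a 28 00]
D2: mem[0x21..0x25] <- [fd ea 9a 29 40]
D3: mem[0x05..0x0b] <- [fd ea 9a 29 40 96 24]
D4: mem[0x15..0x18] <- [fd ea 9a 29]
query mem[0x0b]=0x24, mem[0x22]=0xea, mem[0x23]=0x9a, mem[0x16]=0xea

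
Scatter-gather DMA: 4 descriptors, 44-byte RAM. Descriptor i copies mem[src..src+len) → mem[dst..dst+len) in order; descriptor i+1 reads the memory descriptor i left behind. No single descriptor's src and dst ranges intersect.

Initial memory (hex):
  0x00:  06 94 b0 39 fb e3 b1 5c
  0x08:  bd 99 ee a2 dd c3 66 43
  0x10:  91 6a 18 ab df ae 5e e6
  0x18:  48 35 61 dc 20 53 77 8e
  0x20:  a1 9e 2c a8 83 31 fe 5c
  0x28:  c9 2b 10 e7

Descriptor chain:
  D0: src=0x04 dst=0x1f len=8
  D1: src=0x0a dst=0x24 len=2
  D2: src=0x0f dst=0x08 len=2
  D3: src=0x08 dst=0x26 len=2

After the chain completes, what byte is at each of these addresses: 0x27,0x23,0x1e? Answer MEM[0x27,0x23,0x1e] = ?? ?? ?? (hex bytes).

MEM[0x27,0x23,0x1e] = 91 bd 77

#0 dst[0x1f+8] := {0xfb,0xe3,0xb1,0x5c,0xbd,0x99,0xee,0xa2}
#1 dst[0x24+2] := {0xee,0xa2}
#2 dst[0x08+2] := {0x43,0x91}
#3 dst[0x26+2] := {0x43,0x91}
query mem[0x27]=0x91, mem[0x23]=0xbd, mem[0x1e]=0x77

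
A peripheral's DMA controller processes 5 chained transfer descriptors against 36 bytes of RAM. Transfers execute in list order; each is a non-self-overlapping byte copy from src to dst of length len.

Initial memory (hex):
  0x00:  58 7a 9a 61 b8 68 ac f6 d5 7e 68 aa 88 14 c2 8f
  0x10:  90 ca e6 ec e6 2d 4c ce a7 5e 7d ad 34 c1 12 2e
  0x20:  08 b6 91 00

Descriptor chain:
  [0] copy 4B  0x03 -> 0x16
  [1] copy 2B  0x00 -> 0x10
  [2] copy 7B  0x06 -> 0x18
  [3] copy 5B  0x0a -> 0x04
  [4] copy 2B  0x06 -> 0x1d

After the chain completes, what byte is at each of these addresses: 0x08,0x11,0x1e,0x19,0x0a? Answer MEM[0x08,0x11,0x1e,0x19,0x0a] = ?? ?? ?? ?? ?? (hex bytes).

D0: mem[0x16..0x19] <- [61 b8 68 ac]
D1: mem[0x10..0x11] <- [58 7a]
D2: mem[0x18..0x1e] <- [ac f6 d5 7e 68 aa 88]
D3: mem[0x04..0x08] <- [68 aa 88 14 c2]
D4: mem[0x1d..0x1e] <- [88 14]
query mem[0x08]=0xc2, mem[0x11]=0x7a, mem[0x1e]=0x14, mem[0x19]=0xf6, mem[0x0a]=0x68

MEM[0x08,0x11,0x1e,0x19,0x0a] = c2 7a 14 f6 68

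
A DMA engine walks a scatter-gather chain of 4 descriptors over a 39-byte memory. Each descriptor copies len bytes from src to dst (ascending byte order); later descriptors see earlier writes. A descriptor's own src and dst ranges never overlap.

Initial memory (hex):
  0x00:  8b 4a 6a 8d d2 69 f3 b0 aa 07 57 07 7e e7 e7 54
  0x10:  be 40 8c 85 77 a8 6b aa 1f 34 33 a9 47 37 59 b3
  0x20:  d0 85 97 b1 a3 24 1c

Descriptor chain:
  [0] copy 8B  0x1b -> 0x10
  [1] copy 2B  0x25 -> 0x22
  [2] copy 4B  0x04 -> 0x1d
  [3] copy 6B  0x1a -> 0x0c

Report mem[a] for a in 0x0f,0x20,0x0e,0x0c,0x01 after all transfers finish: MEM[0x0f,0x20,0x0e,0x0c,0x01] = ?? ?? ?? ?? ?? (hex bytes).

MEM[0x0f,0x20,0x0e,0x0c,0x01] = d2 b0 47 33 4a

D0: mem[0x10..0x17] <- [a9 47 37 59 b3 d0 85 97]
D1: mem[0x22..0x23] <- [24 1c]
D2: mem[0x1d..0x20] <- [d2 69 f3 b0]
D3: mem[0x0c..0x11] <- [33 a9 47 d2 69 f3]
query mem[0x0f]=0xd2, mem[0x20]=0xb0, mem[0x0e]=0x47, mem[0x0c]=0x33, mem[0x01]=0x4a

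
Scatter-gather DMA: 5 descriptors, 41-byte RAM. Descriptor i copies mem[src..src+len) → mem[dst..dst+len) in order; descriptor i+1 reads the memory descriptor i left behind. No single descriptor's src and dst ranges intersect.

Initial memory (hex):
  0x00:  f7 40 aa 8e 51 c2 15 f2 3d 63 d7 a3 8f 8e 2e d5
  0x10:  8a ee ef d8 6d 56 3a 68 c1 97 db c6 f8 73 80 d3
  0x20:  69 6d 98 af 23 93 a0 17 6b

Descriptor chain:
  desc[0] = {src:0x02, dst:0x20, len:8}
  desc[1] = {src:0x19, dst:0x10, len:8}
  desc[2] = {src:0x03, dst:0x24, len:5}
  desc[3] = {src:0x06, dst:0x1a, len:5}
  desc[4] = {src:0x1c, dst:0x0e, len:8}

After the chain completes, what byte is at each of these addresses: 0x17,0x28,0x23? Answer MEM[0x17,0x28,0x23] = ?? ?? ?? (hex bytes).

MEM[0x17,0x28,0x23] = aa f2 c2

[0] 0x02->0x20 len=8 : aa 8e 51 c2 15 f2 3d 63
[1] 0x19->0x10 len=8 : 97 db c6 f8 73 80 d3 aa
[2] 0x03->0x24 len=5 : 8e 51 c2 15 f2
[3] 0x06->0x1a len=5 : 15 f2 3d 63 d7
[4] 0x1c->0x0e len=8 : 3d 63 d7 d3 aa 8e 51 c2
query mem[0x17]=0xaa, mem[0x28]=0xf2, mem[0x23]=0xc2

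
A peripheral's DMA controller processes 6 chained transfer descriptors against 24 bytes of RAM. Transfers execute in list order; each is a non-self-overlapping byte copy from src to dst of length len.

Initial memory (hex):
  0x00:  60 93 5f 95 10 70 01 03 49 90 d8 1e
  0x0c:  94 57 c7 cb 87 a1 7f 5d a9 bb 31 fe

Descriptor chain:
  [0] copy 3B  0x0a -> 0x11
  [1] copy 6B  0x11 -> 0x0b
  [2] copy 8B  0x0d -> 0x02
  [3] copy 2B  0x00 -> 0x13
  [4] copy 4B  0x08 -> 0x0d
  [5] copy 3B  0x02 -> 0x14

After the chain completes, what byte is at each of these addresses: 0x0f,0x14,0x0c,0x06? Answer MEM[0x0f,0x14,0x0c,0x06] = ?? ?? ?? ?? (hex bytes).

#0 dst[0x11+3] := {0xd8,0x1e,0x94}
#1 dst[0x0b+6] := {0xd8,0x1e,0x94,0xa9,0xbb,0x31}
#2 dst[0x02+8] := {0x94,0xa9,0xbb,0x31,0xd8,0x1e,0x94,0xa9}
#3 dst[0x13+2] := {0x60,0x93}
#4 dst[0x0d+4] := {0x94,0xa9,0xd8,0xd8}
#5 dst[0x14+3] := {0x94,0xa9,0xbb}
query mem[0x0f]=0xd8, mem[0x14]=0x94, mem[0x0c]=0x1e, mem[0x06]=0xd8

MEM[0x0f,0x14,0x0c,0x06] = d8 94 1e d8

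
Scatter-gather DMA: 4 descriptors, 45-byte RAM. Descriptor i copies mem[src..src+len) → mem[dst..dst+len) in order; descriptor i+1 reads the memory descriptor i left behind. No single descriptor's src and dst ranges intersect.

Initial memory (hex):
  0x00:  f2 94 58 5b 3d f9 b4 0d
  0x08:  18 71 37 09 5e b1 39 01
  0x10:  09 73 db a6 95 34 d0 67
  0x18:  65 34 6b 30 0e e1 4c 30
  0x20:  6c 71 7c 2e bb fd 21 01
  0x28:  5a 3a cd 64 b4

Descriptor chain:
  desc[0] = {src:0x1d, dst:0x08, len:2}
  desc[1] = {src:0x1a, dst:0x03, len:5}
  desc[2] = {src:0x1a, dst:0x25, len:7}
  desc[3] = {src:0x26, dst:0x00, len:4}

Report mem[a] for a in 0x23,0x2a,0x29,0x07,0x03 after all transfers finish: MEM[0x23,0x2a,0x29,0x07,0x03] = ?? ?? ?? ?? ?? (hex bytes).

  after D0: wrote 2B at 0x08 = e14c
  after D1: wrote 5B at 0x03 = 6b300ee14c
  after D2: wrote 7B at 0x25 = 6b300ee14c306c
  after D3: wrote 4B at 0x00 = 300ee14c
query mem[0x23]=0x2e, mem[0x2a]=0x30, mem[0x29]=0x4c, mem[0x07]=0x4c, mem[0x03]=0x4c

MEM[0x23,0x2a,0x29,0x07,0x03] = 2e 30 4c 4c 4c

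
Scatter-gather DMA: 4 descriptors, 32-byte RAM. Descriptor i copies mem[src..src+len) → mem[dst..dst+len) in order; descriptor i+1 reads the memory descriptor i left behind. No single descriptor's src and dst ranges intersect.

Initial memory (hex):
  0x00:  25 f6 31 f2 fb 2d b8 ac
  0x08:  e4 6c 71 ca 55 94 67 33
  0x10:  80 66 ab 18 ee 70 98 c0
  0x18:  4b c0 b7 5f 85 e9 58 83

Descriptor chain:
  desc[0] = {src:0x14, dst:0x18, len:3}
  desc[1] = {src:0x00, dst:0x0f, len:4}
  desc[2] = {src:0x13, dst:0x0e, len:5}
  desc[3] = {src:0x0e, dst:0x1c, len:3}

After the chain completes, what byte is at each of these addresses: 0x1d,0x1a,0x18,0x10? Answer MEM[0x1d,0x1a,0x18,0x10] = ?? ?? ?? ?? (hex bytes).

D0: mem[0x18..0x1a] <- [ee 70 98]
D1: mem[0x0f..0x12] <- [25 f6 31 f2]
D2: mem[0x0e..0x12] <- [18 ee 70 98 c0]
D3: mem[0x1c..0x1e] <- [18 ee 70]
query mem[0x1d]=0xee, mem[0x1a]=0x98, mem[0x18]=0xee, mem[0x10]=0x70

MEM[0x1d,0x1a,0x18,0x10] = ee 98 ee 70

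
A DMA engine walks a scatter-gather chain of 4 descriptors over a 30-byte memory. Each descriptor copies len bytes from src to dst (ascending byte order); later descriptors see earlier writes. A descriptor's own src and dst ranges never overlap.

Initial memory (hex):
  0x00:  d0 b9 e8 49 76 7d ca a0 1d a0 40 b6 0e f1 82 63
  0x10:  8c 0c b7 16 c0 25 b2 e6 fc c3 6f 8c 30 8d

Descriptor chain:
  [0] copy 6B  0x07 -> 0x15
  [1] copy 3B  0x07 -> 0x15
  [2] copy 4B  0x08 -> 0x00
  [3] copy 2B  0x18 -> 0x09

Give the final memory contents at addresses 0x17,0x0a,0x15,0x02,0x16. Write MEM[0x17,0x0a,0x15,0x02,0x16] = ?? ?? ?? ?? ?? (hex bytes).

  after D0: wrote 6B at 0x15 = a01da040b60e
  after D1: wrote 3B at 0x15 = a01da0
  after D2: wrote 4B at 0x00 = 1da040b6
  after D3: wrote 2B at 0x09 = 40b6
query mem[0x17]=0xa0, mem[0x0a]=0xb6, mem[0x15]=0xa0, mem[0x02]=0x40, mem[0x16]=0x1d

MEM[0x17,0x0a,0x15,0x02,0x16] = a0 b6 a0 40 1d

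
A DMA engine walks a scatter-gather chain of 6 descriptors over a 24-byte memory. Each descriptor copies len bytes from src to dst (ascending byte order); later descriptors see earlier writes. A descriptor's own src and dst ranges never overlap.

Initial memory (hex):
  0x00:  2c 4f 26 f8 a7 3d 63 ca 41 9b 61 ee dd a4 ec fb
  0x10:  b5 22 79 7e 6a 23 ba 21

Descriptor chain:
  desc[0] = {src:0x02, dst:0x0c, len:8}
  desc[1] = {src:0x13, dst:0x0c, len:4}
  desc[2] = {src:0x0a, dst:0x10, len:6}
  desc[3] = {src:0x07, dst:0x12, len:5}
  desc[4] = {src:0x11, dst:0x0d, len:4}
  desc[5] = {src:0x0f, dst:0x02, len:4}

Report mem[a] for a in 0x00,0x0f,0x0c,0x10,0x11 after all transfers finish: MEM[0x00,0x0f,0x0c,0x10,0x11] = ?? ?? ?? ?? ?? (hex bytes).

MEM[0x00,0x0f,0x0c,0x10,0x11] = 2c 41 9b 9b ee

D0: mem[0x0c..0x13] <- [26 f8 a7 3d 63 ca 41 9b]
D1: mem[0x0c..0x0f] <- [9b 6a 23 ba]
D2: mem[0x10..0x15] <- [61 ee 9b 6a 23 ba]
D3: mem[0x12..0x16] <- [ca 41 9b 61 ee]
D4: mem[0x0d..0x10] <- [ee ca 41 9b]
D5: mem[0x02..0x05] <- [41 9b ee ca]
query mem[0x00]=0x2c, mem[0x0f]=0x41, mem[0x0c]=0x9b, mem[0x10]=0x9b, mem[0x11]=0xee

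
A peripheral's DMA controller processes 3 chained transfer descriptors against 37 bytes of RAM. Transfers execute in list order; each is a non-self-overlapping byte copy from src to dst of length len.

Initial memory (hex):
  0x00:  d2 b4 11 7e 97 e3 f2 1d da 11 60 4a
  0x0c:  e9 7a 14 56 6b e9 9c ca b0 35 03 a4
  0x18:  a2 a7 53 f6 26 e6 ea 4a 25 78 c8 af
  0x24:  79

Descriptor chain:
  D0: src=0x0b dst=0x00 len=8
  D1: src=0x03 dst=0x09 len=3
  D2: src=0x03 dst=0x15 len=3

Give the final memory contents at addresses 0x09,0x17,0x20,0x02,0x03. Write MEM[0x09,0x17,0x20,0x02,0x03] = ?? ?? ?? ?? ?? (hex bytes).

MEM[0x09,0x17,0x20,0x02,0x03] = 14 6b 25 7a 14

#0 dst[0x00+8] := {0x4a,0xe9,0x7a,0x14,0x56,0x6b,0xe9,0x9c}
#1 dst[0x09+3] := {0x14,0x56,0x6b}
#2 dst[0x15+3] := {0x14,0x56,0x6b}
query mem[0x09]=0x14, mem[0x17]=0x6b, mem[0x20]=0x25, mem[0x02]=0x7a, mem[0x03]=0x14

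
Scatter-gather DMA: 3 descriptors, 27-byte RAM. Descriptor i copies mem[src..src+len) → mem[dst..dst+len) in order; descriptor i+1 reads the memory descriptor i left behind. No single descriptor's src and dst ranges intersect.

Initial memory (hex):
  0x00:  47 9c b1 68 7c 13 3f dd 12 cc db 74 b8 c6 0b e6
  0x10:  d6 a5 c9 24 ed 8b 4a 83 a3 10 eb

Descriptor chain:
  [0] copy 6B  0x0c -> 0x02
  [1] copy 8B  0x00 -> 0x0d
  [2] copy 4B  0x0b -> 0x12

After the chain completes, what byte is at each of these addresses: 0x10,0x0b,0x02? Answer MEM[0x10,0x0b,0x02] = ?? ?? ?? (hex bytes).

D0: mem[0x02..0x07] <- [b8 c6 0b e6 d6 a5]
D1: mem[0x0d..0x14] <- [47 9c b8 c6 0b e6 d6 a5]
D2: mem[0x12..0x15] <- [74 b8 47 9c]
query mem[0x10]=0xc6, mem[0x0b]=0x74, mem[0x02]=0xb8

MEM[0x10,0x0b,0x02] = c6 74 b8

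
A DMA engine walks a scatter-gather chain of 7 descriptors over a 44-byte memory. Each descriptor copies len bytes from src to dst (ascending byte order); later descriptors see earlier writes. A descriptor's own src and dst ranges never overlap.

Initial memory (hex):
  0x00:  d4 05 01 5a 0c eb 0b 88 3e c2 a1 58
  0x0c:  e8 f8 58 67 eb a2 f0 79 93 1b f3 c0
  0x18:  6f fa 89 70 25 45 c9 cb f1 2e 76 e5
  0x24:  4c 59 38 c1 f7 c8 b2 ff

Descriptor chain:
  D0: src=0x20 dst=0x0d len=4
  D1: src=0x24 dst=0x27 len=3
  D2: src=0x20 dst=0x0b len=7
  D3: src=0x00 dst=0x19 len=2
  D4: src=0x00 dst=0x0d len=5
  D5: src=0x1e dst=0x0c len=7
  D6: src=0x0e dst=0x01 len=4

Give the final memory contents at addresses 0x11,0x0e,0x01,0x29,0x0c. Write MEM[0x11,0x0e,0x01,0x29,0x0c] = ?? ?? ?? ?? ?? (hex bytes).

[0] 0x20->0x0d len=4 : f1 2e 76 e5
[1] 0x24->0x27 len=3 : 4c 59 38
[2] 0x20->0x0b len=7 : f1 2e 76 e5 4c 59 38
[3] 0x00->0x19 len=2 : d4 05
[4] 0x00->0x0d len=5 : d4 05 01 5a 0c
[5] 0x1e->0x0c len=7 : c9 cb f1 2e 76 e5 4c
[6] 0x0e->0x01 len=4 : f1 2e 76 e5
query mem[0x11]=0xe5, mem[0x0e]=0xf1, mem[0x01]=0xf1, mem[0x29]=0x38, mem[0x0c]=0xc9

MEM[0x11,0x0e,0x01,0x29,0x0c] = e5 f1 f1 38 c9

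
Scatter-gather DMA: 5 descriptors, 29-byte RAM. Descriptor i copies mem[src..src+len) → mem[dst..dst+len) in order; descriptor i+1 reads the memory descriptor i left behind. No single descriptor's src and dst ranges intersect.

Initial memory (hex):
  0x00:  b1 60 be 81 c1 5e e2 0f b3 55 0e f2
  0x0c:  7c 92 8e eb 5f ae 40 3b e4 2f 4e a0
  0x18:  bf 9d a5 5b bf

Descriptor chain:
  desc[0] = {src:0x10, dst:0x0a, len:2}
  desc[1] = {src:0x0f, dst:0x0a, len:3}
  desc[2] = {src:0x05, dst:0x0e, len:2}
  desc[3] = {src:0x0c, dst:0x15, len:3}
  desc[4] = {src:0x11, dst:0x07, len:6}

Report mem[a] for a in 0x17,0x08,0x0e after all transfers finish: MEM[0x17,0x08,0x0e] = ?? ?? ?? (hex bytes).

  after D0: wrote 2B at 0x0a = 5fae
  after D1: wrote 3B at 0x0a = eb5fae
  after D2: wrote 2B at 0x0e = 5ee2
  after D3: wrote 3B at 0x15 = ae925e
  after D4: wrote 6B at 0x07 = ae403be4ae92
query mem[0x17]=0x5e, mem[0x08]=0x40, mem[0x0e]=0x5e

MEM[0x17,0x08,0x0e] = 5e 40 5e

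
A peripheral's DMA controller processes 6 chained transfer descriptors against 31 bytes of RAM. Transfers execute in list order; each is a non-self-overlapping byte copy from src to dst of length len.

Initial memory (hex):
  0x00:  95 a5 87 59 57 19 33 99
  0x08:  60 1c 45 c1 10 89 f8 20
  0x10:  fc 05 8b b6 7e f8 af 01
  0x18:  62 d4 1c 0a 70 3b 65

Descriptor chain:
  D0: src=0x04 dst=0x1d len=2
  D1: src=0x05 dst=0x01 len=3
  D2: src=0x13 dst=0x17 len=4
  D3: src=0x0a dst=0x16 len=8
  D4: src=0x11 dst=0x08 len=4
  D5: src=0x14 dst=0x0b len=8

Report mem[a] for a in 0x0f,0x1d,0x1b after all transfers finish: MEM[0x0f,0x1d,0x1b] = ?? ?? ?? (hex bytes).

MEM[0x0f,0x1d,0x1b] = 10 05 20

#0 dst[0x1d+2] := {0x57,0x19}
#1 dst[0x01+3] := {0x19,0x33,0x99}
#2 dst[0x17+4] := {0xb6,0x7e,0xf8,0xaf}
#3 dst[0x16+8] := {0x45,0xc1,0x10,0x89,0xf8,0x20,0xfc,0x05}
#4 dst[0x08+4] := {0x05,0x8b,0xb6,0x7e}
#5 dst[0x0b+8] := {0x7e,0xf8,0x45,0xc1,0x10,0x89,0xf8,0x20}
query mem[0x0f]=0x10, mem[0x1d]=0x05, mem[0x1b]=0x20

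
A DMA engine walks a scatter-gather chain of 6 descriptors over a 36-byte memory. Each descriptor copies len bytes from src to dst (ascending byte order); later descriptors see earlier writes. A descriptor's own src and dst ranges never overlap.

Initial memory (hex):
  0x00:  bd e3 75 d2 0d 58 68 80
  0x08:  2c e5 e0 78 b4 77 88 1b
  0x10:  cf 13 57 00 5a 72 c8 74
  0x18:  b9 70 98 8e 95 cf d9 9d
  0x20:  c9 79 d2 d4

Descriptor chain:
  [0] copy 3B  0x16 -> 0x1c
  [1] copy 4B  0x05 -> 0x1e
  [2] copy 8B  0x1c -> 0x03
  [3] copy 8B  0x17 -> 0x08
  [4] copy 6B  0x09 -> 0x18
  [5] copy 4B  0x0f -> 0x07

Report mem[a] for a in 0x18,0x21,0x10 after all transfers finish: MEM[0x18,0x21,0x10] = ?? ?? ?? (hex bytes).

MEM[0x18,0x21,0x10] = b9 2c cf

D0: mem[0x1c..0x1e] <- [c8 74 b9]
D1: mem[0x1e..0x21] <- [58 68 80 2c]
D2: mem[0x03..0x0a] <- [c8 74 58 68 80 2c d2 d4]
D3: mem[0x08..0x0f] <- [74 b9 70 98 8e c8 74 58]
D4: mem[0x18..0x1d] <- [b9 70 98 8e c8 74]
D5: mem[0x07..0x0a] <- [58 cf 13 57]
query mem[0x18]=0xb9, mem[0x21]=0x2c, mem[0x10]=0xcf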